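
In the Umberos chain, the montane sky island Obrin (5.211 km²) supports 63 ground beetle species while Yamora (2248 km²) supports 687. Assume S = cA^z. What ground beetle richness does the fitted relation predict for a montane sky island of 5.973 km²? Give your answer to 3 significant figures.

z = ln(687/63) / ln(2248/5.211) = 2.3892 / 6.0670 = 0.3938
c = 63 / 5.211^0.3938 = 63 / 1.916 = 32.89
S₃ = 32.89 × 5.973^0.3938 = 32.89 × 2.021 ≈ 66.48

66.5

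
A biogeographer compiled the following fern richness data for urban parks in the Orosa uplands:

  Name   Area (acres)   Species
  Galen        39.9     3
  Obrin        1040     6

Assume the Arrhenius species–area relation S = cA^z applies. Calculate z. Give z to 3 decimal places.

0.213

Taking logs: ln S = ln c + z ln A, so z = (ln S₂ − ln S₁)/(ln A₂ − ln A₁).
z = ln(6/3) / ln(1040/39.9) = ln(2) / ln(26.07) = 0.6931 / 3.2606 = 0.2126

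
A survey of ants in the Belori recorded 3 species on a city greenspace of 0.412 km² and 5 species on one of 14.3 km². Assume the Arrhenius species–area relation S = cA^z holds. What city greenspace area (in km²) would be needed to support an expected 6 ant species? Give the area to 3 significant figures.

z = ln(5/3) / ln(14.3/0.412) = 0.5108 / 3.5470 = 0.1440
c = 3 / 0.412^0.1440 = 3 / 0.8801 = 3.409
A = (6/3.409)^(1/0.1440) ⇒ ln A = ln(1.76)/0.1440 = 3.9262
A = e^3.9262 ≈ 50.72 km²

50.7 km²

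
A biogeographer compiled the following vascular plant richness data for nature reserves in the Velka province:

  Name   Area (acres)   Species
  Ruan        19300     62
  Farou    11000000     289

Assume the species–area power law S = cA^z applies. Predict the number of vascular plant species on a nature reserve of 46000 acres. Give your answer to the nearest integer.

z = ln(289/62) / ln(11000000/19300) = 1.5393 / 6.3455 = 0.2426
c = 62 / 19300^0.2426 = 62 / 10.95 = 5.66
S₃ = 5.66 × 46000^0.2426 = 5.66 × 13.52 ≈ 76.54

77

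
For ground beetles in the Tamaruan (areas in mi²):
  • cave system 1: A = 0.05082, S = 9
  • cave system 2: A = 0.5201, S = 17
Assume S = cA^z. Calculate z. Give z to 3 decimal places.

Taking logs: ln S = ln c + z ln A, so z = (ln S₂ − ln S₁)/(ln A₂ − ln A₁).
z = ln(17/9) / ln(0.5201/0.05082) = ln(1.889) / ln(10.23) = 0.6360 / 2.3257 = 0.2735

0.273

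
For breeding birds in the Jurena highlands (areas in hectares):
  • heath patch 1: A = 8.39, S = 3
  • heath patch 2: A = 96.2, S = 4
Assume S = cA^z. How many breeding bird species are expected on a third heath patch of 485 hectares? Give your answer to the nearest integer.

z = ln(4/3) / ln(96.2/8.39) = 0.2877 / 2.4394 = 0.1179
c = 3 / 8.39^0.1179 = 3 / 1.285 = 2.334
S₃ = 2.334 × 485^0.1179 = 2.334 × 2.074 ≈ 4.841

5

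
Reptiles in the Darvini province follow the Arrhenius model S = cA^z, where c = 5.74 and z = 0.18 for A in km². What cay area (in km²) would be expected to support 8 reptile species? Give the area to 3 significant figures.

8 = 5.74 × A^0.18  ⇒  A^0.18 = 8/5.74 = 1.394
ln A = ln(1.394) / 0.18 = 0.3320 / 0.18 = 1.8443
A = e^1.8443 ≈ 6.324 km²

6.32 km²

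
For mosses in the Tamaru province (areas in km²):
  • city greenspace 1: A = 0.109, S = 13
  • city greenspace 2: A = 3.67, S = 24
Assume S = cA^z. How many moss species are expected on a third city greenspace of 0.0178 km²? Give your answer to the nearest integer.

9

z = ln(24/13) / ln(3.67/0.109) = 0.6131 / 3.5166 = 0.1743
c = 13 / 0.109^0.1743 = 13 / 0.6795 = 19.13
S₃ = 19.13 × 0.0178^0.1743 = 19.13 × 0.4954 ≈ 9.478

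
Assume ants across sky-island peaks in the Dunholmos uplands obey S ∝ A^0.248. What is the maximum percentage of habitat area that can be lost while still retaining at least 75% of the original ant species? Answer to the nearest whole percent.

Need (A_new/A_old)^0.248 = 0.75, so A_new/A_old = 0.75^(1/0.248) = 0.75^4.032
ln(A_new/A_old) = ln 0.75 / 0.248 = -0.2877 / 0.248 = -1.1600
A_new/A_old = e^-1.1600 ≈ 0.3135
Fraction that can be lost = 1 − 0.3135 = 0.6865

69%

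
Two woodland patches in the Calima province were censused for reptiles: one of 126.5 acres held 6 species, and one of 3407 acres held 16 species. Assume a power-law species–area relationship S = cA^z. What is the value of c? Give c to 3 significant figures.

z = ln(S₂/S₁) / ln(A₂/A₁) = ln(16/6) / ln(3407/126.5) = 0.9808 / 3.2933 = 0.2978
c = S₁ / A₁^z = 6 / 126.5^0.2978 = 6 / 4.227 = 1.419

1.42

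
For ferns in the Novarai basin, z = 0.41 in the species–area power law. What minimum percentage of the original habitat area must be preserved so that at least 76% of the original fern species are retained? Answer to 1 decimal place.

Need (A_new/A_old)^0.41 = 0.76, so A_new/A_old = 0.76^(1/0.41) = 0.76^2.439
ln(A_new/A_old) = ln 0.76 / 0.41 = -0.2744 / 0.41 = -0.6694
A_new/A_old = e^-0.6694 ≈ 0.512

51.2%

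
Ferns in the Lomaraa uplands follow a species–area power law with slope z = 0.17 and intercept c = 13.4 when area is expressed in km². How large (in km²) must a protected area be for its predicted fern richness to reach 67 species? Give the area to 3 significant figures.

12900 km²

67 = 13.4 × A^0.17  ⇒  A^0.17 = 67/13.4 = 5
ln A = ln(5) / 0.17 = 1.6094 / 0.17 = 9.4673
A = e^9.4673 ≈ 12930 km²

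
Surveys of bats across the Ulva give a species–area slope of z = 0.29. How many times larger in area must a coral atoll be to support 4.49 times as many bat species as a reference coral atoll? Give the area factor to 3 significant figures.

177

(A₂/A₁)^0.29 = 4.49, so A₂/A₁ = 4.49^(1/0.29) = 4.49^3.448
ln(A₂/A₁) = ln 4.49 / 0.29 = 1.5019 / 0.29 = 5.1788
A₂/A₁ = e^5.1788 ≈ 177.5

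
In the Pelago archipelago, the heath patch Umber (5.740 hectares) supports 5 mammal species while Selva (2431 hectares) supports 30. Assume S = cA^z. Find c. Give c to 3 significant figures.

2.98

z = ln(S₂/S₁) / ln(A₂/A₁) = ln(30/5) / ln(2431/5.74) = 1.7918 / 6.0486 = 0.2962
c = S₁ / A₁^z = 5 / 5.74^0.2962 = 5 / 1.678 = 2.98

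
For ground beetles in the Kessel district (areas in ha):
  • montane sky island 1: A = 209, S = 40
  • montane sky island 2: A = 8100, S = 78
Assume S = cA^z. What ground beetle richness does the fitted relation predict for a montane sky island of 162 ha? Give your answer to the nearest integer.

38

z = ln(78/40) / ln(8100/209) = 0.6678 / 3.6573 = 0.1826
c = 40 / 209^0.1826 = 40 / 2.653 = 15.08
S₃ = 15.08 × 162^0.1826 = 15.08 × 2.532 ≈ 38.18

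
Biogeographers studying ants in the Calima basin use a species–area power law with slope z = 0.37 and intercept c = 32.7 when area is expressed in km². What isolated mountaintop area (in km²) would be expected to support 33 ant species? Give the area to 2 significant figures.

1.0 km²

33 = 32.7 × A^0.37  ⇒  A^0.37 = 33/32.7 = 1.009
ln A = ln(1.009) / 0.37 = 0.0091 / 0.37 = 0.0247
A = e^0.0247 ≈ 1.025 km²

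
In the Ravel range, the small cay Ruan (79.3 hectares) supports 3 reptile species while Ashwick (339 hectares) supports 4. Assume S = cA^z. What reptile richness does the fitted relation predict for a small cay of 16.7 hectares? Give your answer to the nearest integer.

2

z = ln(4/3) / ln(339/79.3) = 0.2877 / 1.4528 = 0.1980
c = 3 / 79.3^0.1980 = 3 / 2.377 = 1.262
S₃ = 1.262 × 16.7^0.1980 = 1.262 × 1.746 ≈ 2.204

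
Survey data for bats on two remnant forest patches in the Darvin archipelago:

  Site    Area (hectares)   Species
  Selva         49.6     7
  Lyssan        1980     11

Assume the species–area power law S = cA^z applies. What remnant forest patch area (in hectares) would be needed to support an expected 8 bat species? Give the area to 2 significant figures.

z = ln(11/7) / ln(1980/49.6) = 0.4520 / 3.6869 = 0.1226
c = 7 / 49.6^0.1226 = 7 / 1.614 = 4.338
A = (8/4.338)^(1/0.1226) ⇒ ln A = ln(1.844)/0.1226 = 4.9932
A = e^4.9932 ≈ 147.4 hectares

150 hectares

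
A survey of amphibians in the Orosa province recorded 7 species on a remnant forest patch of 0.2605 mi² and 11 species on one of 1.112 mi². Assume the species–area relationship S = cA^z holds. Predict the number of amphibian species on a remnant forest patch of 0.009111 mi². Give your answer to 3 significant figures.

2.46

z = ln(11/7) / ln(1.112/0.2605) = 0.4520 / 1.4513 = 0.3114
c = 7 / 0.2605^0.3114 = 7 / 0.6578 = 10.64
S₃ = 10.64 × 0.009111^0.3114 = 10.64 × 0.2315 ≈ 2.464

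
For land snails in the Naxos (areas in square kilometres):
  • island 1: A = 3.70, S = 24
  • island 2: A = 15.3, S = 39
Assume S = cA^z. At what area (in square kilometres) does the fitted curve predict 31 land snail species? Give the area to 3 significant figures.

z = ln(39/24) / ln(15.3/3.7) = 0.4855 / 1.4195 = 0.3420
c = 24 / 3.7^0.3420 = 24 / 1.564 = 15.34
A = (31/15.34)^(1/0.3420) ⇒ ln A = ln(2.021)/0.3420 = 2.0566
A = e^2.0566 ≈ 7.82 square kilometres

7.82 square kilometres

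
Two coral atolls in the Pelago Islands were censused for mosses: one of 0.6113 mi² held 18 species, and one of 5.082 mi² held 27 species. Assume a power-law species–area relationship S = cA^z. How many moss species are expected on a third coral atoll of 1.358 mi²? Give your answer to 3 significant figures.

21.0

z = ln(27/18) / ln(5.082/0.6113) = 0.4055 / 2.1179 = 0.1914
c = 18 / 0.6113^0.1914 = 18 / 0.9101 = 19.78
S₃ = 19.78 × 1.358^0.1914 = 19.78 × 1.06 ≈ 20.97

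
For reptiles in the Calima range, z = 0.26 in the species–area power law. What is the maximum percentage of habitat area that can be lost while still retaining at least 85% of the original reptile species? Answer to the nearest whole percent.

Need (A_new/A_old)^0.26 = 0.85, so A_new/A_old = 0.85^(1/0.26) = 0.85^3.846
ln(A_new/A_old) = ln 0.85 / 0.26 = -0.1625 / 0.26 = -0.6251
A_new/A_old = e^-0.6251 ≈ 0.5352
Fraction that can be lost = 1 − 0.5352 = 0.4648

46%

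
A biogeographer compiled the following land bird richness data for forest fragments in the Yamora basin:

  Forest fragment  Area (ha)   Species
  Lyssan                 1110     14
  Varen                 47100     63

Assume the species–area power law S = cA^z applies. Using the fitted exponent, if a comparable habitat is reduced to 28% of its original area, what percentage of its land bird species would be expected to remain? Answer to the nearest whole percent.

z = ln(63/14) / ln(47100/1110) = 1.5041 / 3.7479 = 0.4013
S_new/S_old = (A_new/A_old)^z = 0.28^0.4013 = exp(0.4013 × -1.2730) = 0.6

60%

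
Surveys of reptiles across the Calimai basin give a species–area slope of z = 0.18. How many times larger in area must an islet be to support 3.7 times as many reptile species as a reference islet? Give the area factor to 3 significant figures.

1430

(A₂/A₁)^0.18 = 3.7, so A₂/A₁ = 3.7^(1/0.18) = 3.7^5.556
ln(A₂/A₁) = ln 3.7 / 0.18 = 1.3083 / 0.18 = 7.2685
A₂/A₁ = e^7.2685 ≈ 1434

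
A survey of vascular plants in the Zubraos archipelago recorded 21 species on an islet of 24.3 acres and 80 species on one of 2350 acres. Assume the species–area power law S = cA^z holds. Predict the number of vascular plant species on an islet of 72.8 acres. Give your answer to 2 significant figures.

29

z = ln(80/21) / ln(2350/24.3) = 1.3375 / 4.5717 = 0.2926
c = 21 / 24.3^0.2926 = 21 / 2.543 = 8.257
S₃ = 8.257 × 72.8^0.2926 = 8.257 × 3.506 ≈ 28.95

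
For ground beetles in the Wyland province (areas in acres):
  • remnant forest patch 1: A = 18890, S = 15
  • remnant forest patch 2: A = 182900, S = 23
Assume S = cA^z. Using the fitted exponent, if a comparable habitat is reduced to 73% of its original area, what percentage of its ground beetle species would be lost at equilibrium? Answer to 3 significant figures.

z = ln(23/15) / ln(182900/18890) = 0.4274 / 2.2703 = 0.1883
S_new/S_old = (A_new/A_old)^z = 0.73^0.1883 = exp(0.1883 × -0.3147) = 0.9425
Fraction lost = 1 − 0.9425 = 0.05753

5.75%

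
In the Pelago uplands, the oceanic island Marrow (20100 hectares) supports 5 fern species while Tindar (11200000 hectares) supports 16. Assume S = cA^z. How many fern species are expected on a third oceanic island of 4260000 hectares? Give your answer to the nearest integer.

13

z = ln(16/5) / ln(11200000/20100) = 1.1632 / 6.3229 = 0.1840
c = 5 / 20100^0.1840 = 5 / 6.189 = 0.8079
S₃ = 0.8079 × 4260000^0.1840 = 0.8079 × 16.58 ≈ 13.39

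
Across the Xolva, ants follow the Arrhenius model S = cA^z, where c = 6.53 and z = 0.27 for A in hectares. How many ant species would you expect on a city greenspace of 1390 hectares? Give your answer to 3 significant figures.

S = 6.53 × 1390^0.27
ln S = ln 6.53 + 0.27 × ln 1390 = 1.8764 + 0.27 × 7.2371 = 3.8304
S = e^3.8304 ≈ 46.08

46.1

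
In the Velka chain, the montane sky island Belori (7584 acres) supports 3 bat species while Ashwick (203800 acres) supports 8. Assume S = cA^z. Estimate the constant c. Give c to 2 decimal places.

z = ln(S₂/S₁) / ln(A₂/A₁) = ln(8/3) / ln(203800/7584) = 0.9808 / 3.2911 = 0.2980
c = S₁ / A₁^z = 3 / 7584^0.2980 = 3 / 14.33 = 0.2093

0.21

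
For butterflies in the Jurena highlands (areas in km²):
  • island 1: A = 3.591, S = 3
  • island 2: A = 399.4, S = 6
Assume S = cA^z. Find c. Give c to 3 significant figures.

z = ln(S₂/S₁) / ln(A₂/A₁) = ln(6/3) / ln(399.4/3.591) = 0.6931 / 4.7115 = 0.1471
c = S₁ / A₁^z = 3 / 3.591^0.1471 = 3 / 1.207 = 2.486

2.49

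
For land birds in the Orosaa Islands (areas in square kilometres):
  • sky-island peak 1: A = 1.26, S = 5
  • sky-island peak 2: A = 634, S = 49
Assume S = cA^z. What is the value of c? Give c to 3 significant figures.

z = ln(S₂/S₁) / ln(A₂/A₁) = ln(49/5) / ln(634/1.26) = 2.2824 / 6.2209 = 0.3669
c = S₁ / A₁^z = 5 / 1.26^0.3669 = 5 / 1.088 = 4.594

4.59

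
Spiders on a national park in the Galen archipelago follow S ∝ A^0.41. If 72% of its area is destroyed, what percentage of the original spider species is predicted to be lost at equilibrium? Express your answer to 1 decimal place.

S_new/S_old = (A_new/A_old)^z = 0.28^0.41
= exp(0.41 × ln 0.28) = exp(0.41 × -1.2730) = exp(-0.5219) ≈ 0.5934
Fraction lost = 1 − 0.5934 = 0.4066

40.7%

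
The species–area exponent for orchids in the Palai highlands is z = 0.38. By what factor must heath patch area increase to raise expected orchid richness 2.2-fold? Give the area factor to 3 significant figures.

7.96

(A₂/A₁)^0.38 = 2.2, so A₂/A₁ = 2.2^(1/0.38) = 2.2^2.632
ln(A₂/A₁) = ln 2.2 / 0.38 = 0.7885 / 0.38 = 2.0749
A₂/A₁ = e^2.0749 ≈ 7.964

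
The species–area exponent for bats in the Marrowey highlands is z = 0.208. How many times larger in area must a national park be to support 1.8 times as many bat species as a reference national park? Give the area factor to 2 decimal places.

(A₂/A₁)^0.208 = 1.8, so A₂/A₁ = 1.8^(1/0.208) = 1.8^4.808
ln(A₂/A₁) = ln 1.8 / 0.208 = 0.5878 / 0.208 = 2.8259
A₂/A₁ = e^2.8259 ≈ 16.88

16.88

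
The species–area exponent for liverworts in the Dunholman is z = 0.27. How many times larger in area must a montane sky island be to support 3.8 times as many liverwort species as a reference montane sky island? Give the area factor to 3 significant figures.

140

(A₂/A₁)^0.27 = 3.8, so A₂/A₁ = 3.8^(1/0.27) = 3.8^3.704
ln(A₂/A₁) = ln 3.8 / 0.27 = 1.3350 / 0.27 = 4.9444
A₂/A₁ = e^4.9444 ≈ 140.4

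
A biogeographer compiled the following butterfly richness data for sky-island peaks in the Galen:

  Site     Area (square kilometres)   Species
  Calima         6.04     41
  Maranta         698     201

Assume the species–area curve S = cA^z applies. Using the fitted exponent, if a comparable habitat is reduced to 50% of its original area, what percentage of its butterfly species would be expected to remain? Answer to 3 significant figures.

79.3%

z = ln(201/41) / ln(698/6.04) = 1.5897 / 4.7498 = 0.3347
S_new/S_old = (A_new/A_old)^z = 0.5^0.3347 = exp(0.3347 × -0.6931) = 0.793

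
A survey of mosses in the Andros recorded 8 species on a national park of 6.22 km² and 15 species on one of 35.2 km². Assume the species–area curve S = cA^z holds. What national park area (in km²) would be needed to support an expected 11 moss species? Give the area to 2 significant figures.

15 km²

z = ln(15/8) / ln(35.2/6.22) = 0.6286 / 1.7333 = 0.3627
c = 8 / 6.22^0.3627 = 8 / 1.94 = 4.123
A = (11/4.123)^(1/0.3627) ⇒ ln A = ln(2.668)/0.3627 = 2.7058
A = e^2.7058 ≈ 14.97 km²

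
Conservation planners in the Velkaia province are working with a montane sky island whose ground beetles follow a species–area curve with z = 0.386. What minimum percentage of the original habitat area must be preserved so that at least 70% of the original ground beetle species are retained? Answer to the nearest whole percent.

40%

Need (A_new/A_old)^0.386 = 0.7, so A_new/A_old = 0.7^(1/0.386) = 0.7^2.591
ln(A_new/A_old) = ln 0.7 / 0.386 = -0.3567 / 0.386 = -0.9240
A_new/A_old = e^-0.9240 ≈ 0.3969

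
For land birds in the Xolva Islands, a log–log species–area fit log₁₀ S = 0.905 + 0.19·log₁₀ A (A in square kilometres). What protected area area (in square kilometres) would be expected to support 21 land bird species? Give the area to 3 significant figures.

157 square kilometres

21 = 8.035 × A^0.19  ⇒  A^0.19 = 21/8.035 = 2.613
ln A = ln(2.613) / 0.19 = 0.9607 / 0.19 = 5.0562
A = e^5.0562 ≈ 157 square kilometres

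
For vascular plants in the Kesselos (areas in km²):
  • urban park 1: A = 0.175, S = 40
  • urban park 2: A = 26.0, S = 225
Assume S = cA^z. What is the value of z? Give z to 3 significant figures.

Taking logs: ln S = ln c + z ln A, so z = (ln S₂ − ln S₁)/(ln A₂ − ln A₁).
z = ln(225/40) / ln(26/0.175) = ln(5.625) / ln(148.6) = 1.7272 / 5.0011 = 0.3454

0.345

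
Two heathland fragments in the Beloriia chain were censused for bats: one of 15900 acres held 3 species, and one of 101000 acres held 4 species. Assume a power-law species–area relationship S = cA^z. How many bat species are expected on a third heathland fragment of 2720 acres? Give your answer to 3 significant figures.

z = ln(4/3) / ln(101000/15900) = 0.2877 / 1.8488 = 0.1556
c = 3 / 15900^0.1556 = 3 / 4.506 = 0.6658
S₃ = 0.6658 × 2720^0.1556 = 0.6658 × 3.423 ≈ 2.279

2.28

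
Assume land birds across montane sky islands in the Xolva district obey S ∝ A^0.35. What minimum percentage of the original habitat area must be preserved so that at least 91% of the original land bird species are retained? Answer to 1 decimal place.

Need (A_new/A_old)^0.35 = 0.91, so A_new/A_old = 0.91^(1/0.35) = 0.91^2.857
ln(A_new/A_old) = ln 0.91 / 0.35 = -0.0943 / 0.35 = -0.2695
A_new/A_old = e^-0.2695 ≈ 0.7638

76.4%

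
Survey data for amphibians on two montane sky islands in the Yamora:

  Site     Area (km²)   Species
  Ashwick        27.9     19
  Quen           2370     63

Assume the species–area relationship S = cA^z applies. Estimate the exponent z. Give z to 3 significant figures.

Taking logs: ln S = ln c + z ln A, so z = (ln S₂ − ln S₁)/(ln A₂ − ln A₁).
z = ln(63/19) / ln(2370/27.9) = ln(3.316) / ln(84.95) = 1.1987 / 4.4420 = 0.2699

0.270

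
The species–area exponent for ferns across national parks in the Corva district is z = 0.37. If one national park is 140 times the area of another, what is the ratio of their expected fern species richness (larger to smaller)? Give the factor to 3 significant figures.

S₂/S₁ = (A₂/A₁)^z = 140^0.37
ln(S₂/S₁) = 0.37 × ln 140 = 0.37 × 4.9416 = 1.8284
S₂/S₁ = e^1.8284 ≈ 6.224

6.22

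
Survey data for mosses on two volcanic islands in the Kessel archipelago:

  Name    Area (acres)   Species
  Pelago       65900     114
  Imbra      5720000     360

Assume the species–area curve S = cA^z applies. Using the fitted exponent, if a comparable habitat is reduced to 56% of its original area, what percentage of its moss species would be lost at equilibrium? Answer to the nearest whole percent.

14%

z = ln(360/114) / ln(5720000/65900) = 1.1499 / 4.4636 = 0.2576
S_new/S_old = (A_new/A_old)^z = 0.56^0.2576 = exp(0.2576 × -0.5798) = 0.8612
Fraction lost = 1 − 0.8612 = 0.1388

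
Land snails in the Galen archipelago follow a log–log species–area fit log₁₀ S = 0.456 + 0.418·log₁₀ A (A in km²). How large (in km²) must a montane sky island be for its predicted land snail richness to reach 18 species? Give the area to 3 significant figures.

81.7 km²

18 = 2.858 × A^0.418  ⇒  A^0.418 = 18/2.858 = 6.299
ln A = ln(6.299) / 0.418 = 1.8404 / 0.418 = 4.4029
A = e^4.4029 ≈ 81.68 km²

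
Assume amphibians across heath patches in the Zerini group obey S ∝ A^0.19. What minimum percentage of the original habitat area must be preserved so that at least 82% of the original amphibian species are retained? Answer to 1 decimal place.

35.2%

Need (A_new/A_old)^0.19 = 0.82, so A_new/A_old = 0.82^(1/0.19) = 0.82^5.263
ln(A_new/A_old) = ln 0.82 / 0.19 = -0.1985 / 0.19 = -1.0445
A_new/A_old = e^-1.0445 ≈ 0.3519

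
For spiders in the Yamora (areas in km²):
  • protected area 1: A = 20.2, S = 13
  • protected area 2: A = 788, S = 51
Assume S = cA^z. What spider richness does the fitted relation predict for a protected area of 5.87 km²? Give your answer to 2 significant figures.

8.2

z = ln(51/13) / ln(788/20.2) = 1.3669 / 3.6638 = 0.3731
c = 13 / 20.2^0.3731 = 13 / 3.069 = 4.236
S₃ = 4.236 × 5.87^0.3731 = 4.236 × 1.935 ≈ 8.198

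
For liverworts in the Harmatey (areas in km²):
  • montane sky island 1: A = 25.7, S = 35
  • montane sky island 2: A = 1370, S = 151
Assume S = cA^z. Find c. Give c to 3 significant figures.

10.6

z = ln(S₂/S₁) / ln(A₂/A₁) = ln(151/35) / ln(1370/25.7) = 1.4619 / 3.9761 = 0.3677
c = S₁ / A₁^z = 35 / 25.7^0.3677 = 35 / 3.299 = 10.61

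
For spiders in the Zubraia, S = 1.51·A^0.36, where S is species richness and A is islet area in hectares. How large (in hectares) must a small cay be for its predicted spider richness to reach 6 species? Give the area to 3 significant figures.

6 = 1.51 × A^0.36  ⇒  A^0.36 = 6/1.51 = 3.974
ln A = ln(3.974) / 0.36 = 1.3796 / 0.36 = 3.8324
A = e^3.8324 ≈ 46.17 hectares

46.2 hectares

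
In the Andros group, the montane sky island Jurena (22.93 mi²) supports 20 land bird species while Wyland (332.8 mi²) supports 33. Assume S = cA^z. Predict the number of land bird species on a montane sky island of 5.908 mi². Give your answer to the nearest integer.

16

z = ln(33/20) / ln(332.8/22.93) = 0.5008 / 2.6751 = 0.1872
c = 20 / 22.93^0.1872 = 20 / 1.797 = 11.13
S₃ = 11.13 × 5.908^0.1872 = 11.13 × 1.394 ≈ 15.52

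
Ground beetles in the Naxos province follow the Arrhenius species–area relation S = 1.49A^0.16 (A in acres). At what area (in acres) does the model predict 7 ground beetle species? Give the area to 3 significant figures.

7 = 1.49 × A^0.16  ⇒  A^0.16 = 7/1.49 = 4.698
ln A = ln(4.698) / 0.16 = 1.5471 / 0.16 = 9.6696
A = e^9.6696 ≈ 15829 acres

15800 acres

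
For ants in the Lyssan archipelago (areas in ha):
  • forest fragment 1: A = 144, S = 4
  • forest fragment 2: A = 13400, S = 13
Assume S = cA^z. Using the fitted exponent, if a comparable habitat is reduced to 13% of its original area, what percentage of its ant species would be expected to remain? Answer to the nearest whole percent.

z = ln(13/4) / ln(13400/144) = 1.1787 / 4.5332 = 0.2600
S_new/S_old = (A_new/A_old)^z = 0.13^0.2600 = exp(0.2600 × -2.0402) = 0.5883

59%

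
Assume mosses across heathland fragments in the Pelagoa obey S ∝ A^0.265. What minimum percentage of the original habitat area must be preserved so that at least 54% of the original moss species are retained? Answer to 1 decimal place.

9.8%

Need (A_new/A_old)^0.265 = 0.54, so A_new/A_old = 0.54^(1/0.265) = 0.54^3.774
ln(A_new/A_old) = ln 0.54 / 0.265 = -0.6162 / 0.265 = -2.3252
A_new/A_old = e^-2.3252 ≈ 0.09776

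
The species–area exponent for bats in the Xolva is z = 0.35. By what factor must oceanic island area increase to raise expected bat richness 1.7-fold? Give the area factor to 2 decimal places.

(A₂/A₁)^0.35 = 1.7, so A₂/A₁ = 1.7^(1/0.35) = 1.7^2.857
ln(A₂/A₁) = ln 1.7 / 0.35 = 0.5306 / 0.35 = 1.5161
A₂/A₁ = e^1.5161 ≈ 4.554

4.55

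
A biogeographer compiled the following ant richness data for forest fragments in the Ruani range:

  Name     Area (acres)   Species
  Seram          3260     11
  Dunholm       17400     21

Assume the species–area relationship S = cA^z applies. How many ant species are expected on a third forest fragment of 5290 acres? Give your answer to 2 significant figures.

13

z = ln(21/11) / ln(17400/3260) = 0.6466 / 1.6747 = 0.3861
c = 11 / 3260^0.3861 = 11 / 22.72 = 0.4841
S₃ = 0.4841 × 5290^0.3861 = 0.4841 × 27.39 ≈ 13.26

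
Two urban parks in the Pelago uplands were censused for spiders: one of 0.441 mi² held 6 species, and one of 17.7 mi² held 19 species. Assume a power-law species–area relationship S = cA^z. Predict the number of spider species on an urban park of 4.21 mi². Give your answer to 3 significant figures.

12.1

z = ln(19/6) / ln(17.7/0.441) = 1.1527 / 3.6923 = 0.3122
c = 6 / 0.441^0.3122 = 6 / 0.7745 = 7.747
S₃ = 7.747 × 4.21^0.3122 = 7.747 × 1.566 ≈ 12.14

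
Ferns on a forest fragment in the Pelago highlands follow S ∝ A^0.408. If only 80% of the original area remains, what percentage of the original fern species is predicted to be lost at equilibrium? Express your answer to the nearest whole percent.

9%

S_new/S_old = (A_new/A_old)^z = 0.8^0.408
= exp(0.408 × ln 0.8) = exp(0.408 × -0.2231) = exp(-0.0910) ≈ 0.913
Fraction lost = 1 − 0.913 = 0.08702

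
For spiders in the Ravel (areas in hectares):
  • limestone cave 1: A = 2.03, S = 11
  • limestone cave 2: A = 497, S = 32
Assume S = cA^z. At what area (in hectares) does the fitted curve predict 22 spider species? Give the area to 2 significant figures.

z = ln(32/11) / ln(497/2.03) = 1.0678 / 5.5006 = 0.1941
c = 11 / 2.03^0.1941 = 11 / 1.147 = 9.587
A = (22/9.587)^(1/0.1941) ⇒ ln A = ln(2.295)/0.1941 = 4.2785
A = e^4.2785 ≈ 72.13 hectares

72 hectares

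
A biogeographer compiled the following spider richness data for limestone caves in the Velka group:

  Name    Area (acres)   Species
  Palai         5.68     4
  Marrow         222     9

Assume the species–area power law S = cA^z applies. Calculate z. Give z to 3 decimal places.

0.221

Taking logs: ln S = ln c + z ln A, so z = (ln S₂ − ln S₁)/(ln A₂ − ln A₁).
z = ln(9/4) / ln(222/5.68) = ln(2.25) / ln(39.08) = 0.8109 / 3.6657 = 0.2212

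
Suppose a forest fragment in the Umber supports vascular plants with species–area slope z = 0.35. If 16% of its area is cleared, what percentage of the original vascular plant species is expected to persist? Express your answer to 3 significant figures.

94.1%

S_new/S_old = (A_new/A_old)^z = 0.84^0.35
= exp(0.35 × ln 0.84) = exp(0.35 × -0.1744) = exp(-0.0610) ≈ 0.9408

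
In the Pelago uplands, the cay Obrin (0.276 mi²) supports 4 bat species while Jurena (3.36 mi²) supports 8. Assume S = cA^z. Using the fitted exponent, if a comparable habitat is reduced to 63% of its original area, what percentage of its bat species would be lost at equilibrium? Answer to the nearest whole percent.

z = ln(8/4) / ln(3.36/0.276) = 0.6931 / 2.4993 = 0.2773
S_new/S_old = (A_new/A_old)^z = 0.63^0.2773 = exp(0.2773 × -0.4620) = 0.8797
Fraction lost = 1 − 0.8797 = 0.1203

12%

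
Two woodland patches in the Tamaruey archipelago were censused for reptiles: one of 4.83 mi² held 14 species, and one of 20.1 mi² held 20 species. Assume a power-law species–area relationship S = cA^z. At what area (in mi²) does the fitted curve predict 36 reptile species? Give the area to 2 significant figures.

z = ln(20/14) / ln(20.1/4.83) = 0.3567 / 1.4259 = 0.2501
c = 14 / 4.83^0.2501 = 14 / 1.483 = 9.442
A = (36/9.442)^(1/0.2501) ⇒ ln A = ln(3.813)/0.2501 = 5.3505
A = e^5.3505 ≈ 210.7 mi²

210 mi²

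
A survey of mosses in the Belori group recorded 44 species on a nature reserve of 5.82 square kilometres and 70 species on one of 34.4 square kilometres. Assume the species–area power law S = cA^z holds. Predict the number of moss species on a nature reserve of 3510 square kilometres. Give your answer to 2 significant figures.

z = ln(70/44) / ln(34.4/5.82) = 0.4643 / 1.7768 = 0.2613
c = 44 / 5.82^0.2613 = 44 / 1.584 = 27.77
S₃ = 27.77 × 3510^0.2613 = 27.77 × 8.442 ≈ 234.4

230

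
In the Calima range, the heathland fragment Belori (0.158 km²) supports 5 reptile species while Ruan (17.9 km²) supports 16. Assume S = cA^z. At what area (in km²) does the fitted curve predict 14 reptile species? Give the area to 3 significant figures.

10.4 km²

z = ln(16/5) / ln(17.9/0.158) = 1.1632 / 4.7300 = 0.2459
c = 5 / 0.158^0.2459 = 5 / 0.6352 = 7.871
A = (14/7.871)^(1/0.2459) ⇒ ln A = ln(1.779)/0.2459 = 2.3418
A = e^2.3418 ≈ 10.4 km²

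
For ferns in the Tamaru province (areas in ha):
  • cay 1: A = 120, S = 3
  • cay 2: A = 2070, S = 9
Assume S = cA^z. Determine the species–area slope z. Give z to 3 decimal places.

0.386

Taking logs: ln S = ln c + z ln A, so z = (ln S₂ − ln S₁)/(ln A₂ − ln A₁).
z = ln(9/3) / ln(2070/120) = ln(3) / ln(17.25) = 1.0986 / 2.8478 = 0.3858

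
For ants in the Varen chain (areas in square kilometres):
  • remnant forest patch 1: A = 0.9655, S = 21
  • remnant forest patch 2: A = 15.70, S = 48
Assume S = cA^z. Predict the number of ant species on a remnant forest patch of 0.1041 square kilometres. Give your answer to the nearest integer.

z = ln(48/21) / ln(15.7/0.9655) = 0.8267 / 2.7888 = 0.2964
c = 21 / 0.9655^0.2964 = 21 / 0.9896 = 21.22
S₃ = 21.22 × 0.1041^0.2964 = 21.22 × 0.5114 ≈ 10.85

11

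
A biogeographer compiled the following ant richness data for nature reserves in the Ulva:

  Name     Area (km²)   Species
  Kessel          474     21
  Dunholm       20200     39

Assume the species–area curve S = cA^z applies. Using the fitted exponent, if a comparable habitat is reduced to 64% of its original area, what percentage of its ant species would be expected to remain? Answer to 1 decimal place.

z = ln(39/21) / ln(20200/474) = 0.6190 / 3.7522 = 0.1650
S_new/S_old = (A_new/A_old)^z = 0.64^0.1650 = exp(0.1650 × -0.4463) = 0.929

92.9%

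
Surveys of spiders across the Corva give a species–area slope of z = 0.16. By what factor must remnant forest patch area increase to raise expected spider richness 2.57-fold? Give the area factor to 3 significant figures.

(A₂/A₁)^0.16 = 2.57, so A₂/A₁ = 2.57^(1/0.16) = 2.57^6.25
ln(A₂/A₁) = ln 2.57 / 0.16 = 0.9439 / 0.16 = 5.8994
A₂/A₁ = e^5.8994 ≈ 364.8

365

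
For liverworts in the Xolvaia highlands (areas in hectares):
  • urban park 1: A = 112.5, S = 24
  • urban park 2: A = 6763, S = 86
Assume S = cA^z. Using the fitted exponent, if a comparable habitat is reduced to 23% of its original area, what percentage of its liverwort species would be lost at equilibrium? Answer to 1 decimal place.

z = ln(86/24) / ln(6763/112.5) = 1.2763 / 4.0963 = 0.3116
S_new/S_old = (A_new/A_old)^z = 0.23^0.3116 = exp(0.3116 × -1.4697) = 0.6326
Fraction lost = 1 − 0.6326 = 0.3674

36.7%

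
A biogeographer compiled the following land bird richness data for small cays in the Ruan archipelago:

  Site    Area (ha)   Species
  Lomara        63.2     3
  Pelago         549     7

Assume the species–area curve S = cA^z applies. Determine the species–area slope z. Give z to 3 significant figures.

0.392

Taking logs: ln S = ln c + z ln A, so z = (ln S₂ − ln S₁)/(ln A₂ − ln A₁).
z = ln(7/3) / ln(549/63.2) = ln(2.333) / ln(8.687) = 0.8473 / 2.1618 = 0.3919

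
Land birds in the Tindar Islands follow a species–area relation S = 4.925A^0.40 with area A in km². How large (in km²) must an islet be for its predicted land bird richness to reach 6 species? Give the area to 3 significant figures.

1.64 km²

6 = 4.925 × A^0.4  ⇒  A^0.4 = 6/4.925 = 1.218
ln A = ln(1.218) / 0.4 = 0.1974 / 0.4 = 0.4936
A = e^0.4936 ≈ 1.638 km²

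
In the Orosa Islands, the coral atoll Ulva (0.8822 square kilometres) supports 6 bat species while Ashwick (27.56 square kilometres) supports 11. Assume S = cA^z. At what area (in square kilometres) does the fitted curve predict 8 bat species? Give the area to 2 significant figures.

4.5 square kilometres

z = ln(11/6) / ln(27.56/0.8822) = 0.6061 / 3.4417 = 0.1761
c = 6 / 0.8822^0.1761 = 6 / 0.9782 = 6.134
A = (8/6.134)^(1/0.1761) ⇒ ln A = ln(1.304)/0.1761 = 1.5082
A = e^1.5082 ≈ 4.518 square kilometres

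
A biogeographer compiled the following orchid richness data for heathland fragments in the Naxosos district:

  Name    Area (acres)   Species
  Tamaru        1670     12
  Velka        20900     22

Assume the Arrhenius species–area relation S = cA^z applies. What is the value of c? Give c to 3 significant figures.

2.02

z = ln(S₂/S₁) / ln(A₂/A₁) = ln(22/12) / ln(20900/1670) = 0.6061 / 2.5269 = 0.2399
c = S₁ / A₁^z = 12 / 1670^0.2399 = 12 / 5.93 = 2.024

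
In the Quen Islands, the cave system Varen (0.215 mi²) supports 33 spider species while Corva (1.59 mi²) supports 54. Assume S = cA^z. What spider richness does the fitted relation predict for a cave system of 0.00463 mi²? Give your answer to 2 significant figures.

z = ln(54/33) / ln(1.59/0.215) = 0.4925 / 2.0009 = 0.2461
c = 33 / 0.215^0.2461 = 33 / 0.685 = 48.18
S₃ = 48.18 × 0.00463^0.2461 = 48.18 × 0.2663 ≈ 12.83

13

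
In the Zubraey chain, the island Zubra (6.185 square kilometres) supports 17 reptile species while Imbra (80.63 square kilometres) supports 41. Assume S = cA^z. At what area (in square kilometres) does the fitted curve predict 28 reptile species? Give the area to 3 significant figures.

26.5 square kilometres

z = ln(41/17) / ln(80.63/6.185) = 0.8804 / 2.5677 = 0.3429
c = 17 / 6.185^0.3429 = 17 / 1.868 = 9.102
A = (28/9.102)^(1/0.3429) ⇒ ln A = ln(3.076)/0.3429 = 3.2775
A = e^3.2775 ≈ 26.51 square kilometres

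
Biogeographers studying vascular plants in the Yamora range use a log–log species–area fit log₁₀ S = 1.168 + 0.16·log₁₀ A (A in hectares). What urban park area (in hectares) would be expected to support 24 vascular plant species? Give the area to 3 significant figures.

24 = 14.72 × A^0.16  ⇒  A^0.16 = 24/14.72 = 1.63
ln A = ln(1.63) / 0.16 = 0.4886 / 0.16 = 3.0540
A = e^3.0540 ≈ 21.2 hectares

21.2 hectares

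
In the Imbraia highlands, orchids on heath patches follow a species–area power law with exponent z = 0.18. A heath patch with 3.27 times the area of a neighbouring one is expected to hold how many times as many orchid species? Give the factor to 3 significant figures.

1.24

S₂/S₁ = (A₂/A₁)^z = 3.27^0.18
ln(S₂/S₁) = 0.18 × ln 3.27 = 0.18 × 1.1848 = 0.2133
S₂/S₁ = e^0.2133 ≈ 1.238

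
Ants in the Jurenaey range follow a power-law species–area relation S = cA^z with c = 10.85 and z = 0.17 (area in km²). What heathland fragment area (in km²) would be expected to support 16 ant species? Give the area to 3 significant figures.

9.82 km²

16 = 10.85 × A^0.17  ⇒  A^0.17 = 16/10.85 = 1.475
ln A = ln(1.475) / 0.17 = 0.3884 / 0.17 = 2.2848
A = e^2.2848 ≈ 9.824 km²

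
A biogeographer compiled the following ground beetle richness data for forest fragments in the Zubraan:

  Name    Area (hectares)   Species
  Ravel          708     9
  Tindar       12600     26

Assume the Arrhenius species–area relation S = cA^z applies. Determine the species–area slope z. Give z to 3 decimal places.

Taking logs: ln S = ln c + z ln A, so z = (ln S₂ − ln S₁)/(ln A₂ − ln A₁).
z = ln(26/9) / ln(12600/708) = ln(2.889) / ln(17.8) = 1.0609 / 2.8790 = 0.3685

0.368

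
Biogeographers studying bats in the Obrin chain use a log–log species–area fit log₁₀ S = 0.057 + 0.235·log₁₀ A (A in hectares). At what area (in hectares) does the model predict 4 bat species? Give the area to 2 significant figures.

4 = 1.14 × A^0.235  ⇒  A^0.235 = 4/1.14 = 3.508
ln A = ln(3.508) / 0.235 = 1.2550 / 0.235 = 5.3406
A = e^5.3406 ≈ 208.6 hectares

210 hectares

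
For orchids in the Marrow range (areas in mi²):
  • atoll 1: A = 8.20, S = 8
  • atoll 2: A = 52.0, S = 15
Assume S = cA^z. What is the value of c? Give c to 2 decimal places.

3.91

z = ln(S₂/S₁) / ln(A₂/A₁) = ln(15/8) / ln(52/8.2) = 0.6286 / 1.8471 = 0.3403
c = S₁ / A₁^z = 8 / 8.2^0.3403 = 8 / 2.046 = 3.909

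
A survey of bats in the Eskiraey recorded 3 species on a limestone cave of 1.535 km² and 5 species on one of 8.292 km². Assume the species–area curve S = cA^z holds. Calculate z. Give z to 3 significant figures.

Taking logs: ln S = ln c + z ln A, so z = (ln S₂ − ln S₁)/(ln A₂ − ln A₁).
z = ln(5/3) / ln(8.292/1.535) = ln(1.667) / ln(5.402) = 0.5108 / 1.6868 = 0.3028

0.303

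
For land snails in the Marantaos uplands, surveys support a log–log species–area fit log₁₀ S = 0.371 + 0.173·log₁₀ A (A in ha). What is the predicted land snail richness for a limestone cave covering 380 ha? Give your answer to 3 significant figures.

6.57

S = 2.35 × 380^0.173
ln S = ln 2.35 + 0.173 × ln 380 = 0.8543 + 0.173 × 5.9402 = 1.8819
S = e^1.8819 ≈ 6.566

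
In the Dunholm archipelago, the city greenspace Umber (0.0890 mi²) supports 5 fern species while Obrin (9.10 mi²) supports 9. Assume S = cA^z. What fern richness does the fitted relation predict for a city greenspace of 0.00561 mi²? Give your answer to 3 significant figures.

z = ln(9/5) / ln(9.1/0.089) = 0.5878 / 4.6274 = 0.1270
c = 5 / 0.089^0.1270 = 5 / 0.7354 = 6.799
S₃ = 6.799 × 0.00561^0.1270 = 6.799 × 0.5177 ≈ 3.52

3.52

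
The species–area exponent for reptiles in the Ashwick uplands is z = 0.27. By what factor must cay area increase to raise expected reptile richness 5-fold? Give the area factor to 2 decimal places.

387.95

(A₂/A₁)^0.27 = 5, so A₂/A₁ = 5^(1/0.27) = 5^3.704
ln(A₂/A₁) = ln 5 / 0.27 = 1.6094 / 0.27 = 5.9609
A₂/A₁ = e^5.9609 ≈ 388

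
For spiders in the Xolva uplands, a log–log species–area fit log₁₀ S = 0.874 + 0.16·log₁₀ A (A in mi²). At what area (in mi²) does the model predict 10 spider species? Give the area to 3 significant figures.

10 = 7.482 × A^0.16  ⇒  A^0.16 = 10/7.482 = 1.337
ln A = ln(1.337) / 0.16 = 0.2901 / 0.16 = 1.8133
A = e^1.8133 ≈ 6.131 mi²

6.13 mi²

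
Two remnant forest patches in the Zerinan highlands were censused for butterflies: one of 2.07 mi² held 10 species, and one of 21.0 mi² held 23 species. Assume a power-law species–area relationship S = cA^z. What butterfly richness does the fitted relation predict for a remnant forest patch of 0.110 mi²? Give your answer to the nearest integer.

z = ln(23/10) / ln(21/2.07) = 0.8329 / 2.3170 = 0.3595
c = 10 / 2.07^0.3595 = 10 / 1.299 = 7.699
S₃ = 7.699 × 0.11^0.3595 = 7.699 × 0.4523 ≈ 3.482

3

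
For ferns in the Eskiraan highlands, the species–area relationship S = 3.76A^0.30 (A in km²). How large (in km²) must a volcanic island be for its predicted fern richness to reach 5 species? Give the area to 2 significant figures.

2.6 km²

5 = 3.76 × A^0.3  ⇒  A^0.3 = 5/3.76 = 1.33
ln A = ln(1.33) / 0.3 = 0.2850 / 0.3 = 0.9501
A = e^0.9501 ≈ 2.586 km²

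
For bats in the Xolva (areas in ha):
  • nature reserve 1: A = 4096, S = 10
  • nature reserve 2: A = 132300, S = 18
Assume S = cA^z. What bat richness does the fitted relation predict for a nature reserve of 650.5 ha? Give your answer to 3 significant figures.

z = ln(18/10) / ln(132300/4096) = 0.5878 / 3.4751 = 0.1691
c = 10 / 4096^0.1691 = 10 / 4.083 = 2.449
S₃ = 2.449 × 650.5^0.1691 = 2.449 × 2.991 ≈ 7.325

7.33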